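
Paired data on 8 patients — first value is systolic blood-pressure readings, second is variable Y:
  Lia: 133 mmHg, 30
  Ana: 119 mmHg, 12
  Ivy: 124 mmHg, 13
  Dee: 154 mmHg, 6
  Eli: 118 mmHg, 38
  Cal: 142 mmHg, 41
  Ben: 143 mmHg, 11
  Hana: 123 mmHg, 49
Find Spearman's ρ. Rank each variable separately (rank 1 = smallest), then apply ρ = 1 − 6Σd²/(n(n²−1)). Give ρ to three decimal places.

Ranks of variable 1: 5, 2, 4, 8, 1, 6, 7, 3
Ranks of variable 2: 5, 3, 4, 1, 6, 7, 2, 8
d = r₁ − r₂: 0, -1, 0, 7, -5, -1, 5, -5
d²: 0, 1, 0, 49, 25, 1, 25, 25; Σd² = 126
ρ = 1 − 6·126/(8·63) = 1 − 756/504 = -0.500

-0.500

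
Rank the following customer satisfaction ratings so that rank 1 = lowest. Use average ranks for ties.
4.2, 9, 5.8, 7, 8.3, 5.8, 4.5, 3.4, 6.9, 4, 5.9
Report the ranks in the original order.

3, 11, 5.5, 9, 10, 5.5, 4, 1, 8, 2, 7

Sorted (ascending): 3.4, 4, 4.2, 4.5, 5.8, 5.8, 5.9, 6.9, 7, 8.3, 9
The 2 values of 5.8 occupy positions 5–6 → average rank (5+6)/2 = 5.5.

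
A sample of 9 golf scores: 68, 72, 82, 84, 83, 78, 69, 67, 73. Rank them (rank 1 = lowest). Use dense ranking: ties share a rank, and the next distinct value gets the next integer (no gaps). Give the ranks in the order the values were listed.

2, 4, 7, 9, 8, 6, 3, 1, 5

Sorted (ascending): 67, 68, 69, 72, 73, 78, 82, 83, 84
No ties — each value takes its position as its rank.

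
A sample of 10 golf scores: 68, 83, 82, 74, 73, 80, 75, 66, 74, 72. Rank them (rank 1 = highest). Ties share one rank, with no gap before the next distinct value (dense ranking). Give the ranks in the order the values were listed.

8, 1, 2, 5, 6, 3, 4, 9, 5, 7

Sorted (descending): 83, 82, 80, 75, 74, 74, 73, 72, 68, 66
The 2 values of 74 share dense rank 5.
Remaining distinct values take the next consecutive integers.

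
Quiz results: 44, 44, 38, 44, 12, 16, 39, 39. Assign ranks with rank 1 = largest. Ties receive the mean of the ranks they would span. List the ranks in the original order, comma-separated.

Sorted (descending): 44, 44, 44, 39, 39, 38, 16, 12
The 3 values of 44 occupy positions 1–3 → average rank 2.
The 2 values of 39 occupy positions 4–5 → average rank (4+5)/2 = 4.5.

2, 2, 6, 2, 8, 7, 4.5, 4.5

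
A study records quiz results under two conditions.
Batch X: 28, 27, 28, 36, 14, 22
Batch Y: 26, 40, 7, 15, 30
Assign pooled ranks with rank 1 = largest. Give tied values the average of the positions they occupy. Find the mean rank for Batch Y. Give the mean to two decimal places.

Sorted (descending): 40, 36, 30, 28, 28, 27, 26, 22, 15, 14, 7
The 2 values of 28 occupy positions 4–5 → average rank (4+5)/2 = 4.5.
Batch Y values → pooled ranks: 26→7, 40→1, 7→11, 15→9, 30→3
Mean rank = (7 + 1 + 11 + 9 + 3) / 5 = 6.20

6.20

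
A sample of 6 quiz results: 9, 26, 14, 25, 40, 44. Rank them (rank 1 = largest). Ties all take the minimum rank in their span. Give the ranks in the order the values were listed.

6, 3, 5, 4, 2, 1

Sorted (descending): 44, 40, 26, 25, 14, 9
No ties — each value takes its position as its rank.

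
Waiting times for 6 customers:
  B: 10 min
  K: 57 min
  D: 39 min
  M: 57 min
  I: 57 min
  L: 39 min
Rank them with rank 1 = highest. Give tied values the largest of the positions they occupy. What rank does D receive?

Sorted (descending): 57, 57, 57, 39, 39, 10
The 3 values of 57 occupy positions 1–3 → each gets rank 3.
The 2 values of 39 occupy positions 4–5 → each gets rank 5.
D has value 39 min → rank 5.

5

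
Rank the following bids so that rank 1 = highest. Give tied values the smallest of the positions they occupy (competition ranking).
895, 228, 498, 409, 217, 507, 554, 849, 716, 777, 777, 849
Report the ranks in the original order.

Sorted (descending): 895, 849, 849, 777, 777, 716, 554, 507, 498, 409, 228, 217
The 2 values of 849 occupy positions 2–3 → each gets rank 2.
The 2 values of 777 occupy positions 4–5 → each gets rank 4.

1, 11, 9, 10, 12, 8, 7, 2, 6, 4, 4, 2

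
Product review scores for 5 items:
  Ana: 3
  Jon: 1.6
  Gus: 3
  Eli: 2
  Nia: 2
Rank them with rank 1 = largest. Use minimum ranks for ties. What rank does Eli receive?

3

Sorted (descending): 3, 3, 2, 2, 1.6
The 2 values of 3 occupy positions 1–2 → each gets rank 1.
The 2 values of 2 occupy positions 3–4 → each gets rank 3.
Eli has value 2 → rank 3.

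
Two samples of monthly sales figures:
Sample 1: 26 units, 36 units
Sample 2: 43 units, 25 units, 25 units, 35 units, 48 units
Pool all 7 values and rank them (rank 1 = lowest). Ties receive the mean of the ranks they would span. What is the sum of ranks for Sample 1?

8

Sorted (ascending): 25, 25, 26, 35, 36, 43, 48
The 2 values of 25 occupy positions 1–2 → average rank (1+2)/2 = 1.5.
Sample 1 values → pooled ranks: 26→3, 36→5
Rank sum = 3 + 5 = 8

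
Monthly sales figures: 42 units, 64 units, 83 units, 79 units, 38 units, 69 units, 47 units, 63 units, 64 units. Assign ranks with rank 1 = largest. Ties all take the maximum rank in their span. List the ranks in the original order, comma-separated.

Sorted (descending): 83, 79, 69, 64, 64, 63, 47, 42, 38
The 2 values of 64 occupy positions 4–5 → each gets rank 5.

8, 5, 1, 2, 9, 3, 7, 6, 5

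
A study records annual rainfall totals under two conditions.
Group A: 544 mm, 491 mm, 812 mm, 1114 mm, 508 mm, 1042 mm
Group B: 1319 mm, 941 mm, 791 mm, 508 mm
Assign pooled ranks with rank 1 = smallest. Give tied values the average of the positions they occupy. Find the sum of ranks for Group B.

Sorted (ascending): 491, 508, 508, 544, 791, 812, 941, 1042, 1114, 1319
The 2 values of 508 occupy positions 2–3 → average rank (2+3)/2 = 2.5.
Group B values → pooled ranks: 1319→10, 941→7, 791→5, 508→2.5
Rank sum = 10 + 7 + 5 + 2.5 = 24.5

24.5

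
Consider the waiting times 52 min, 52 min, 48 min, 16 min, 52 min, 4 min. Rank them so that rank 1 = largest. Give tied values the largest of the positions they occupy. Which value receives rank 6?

4

Sorted (descending): 52, 52, 52, 48, 16, 4
The 3 values of 52 occupy positions 1–3 → each gets rank 3.
Rank 6 → value 4.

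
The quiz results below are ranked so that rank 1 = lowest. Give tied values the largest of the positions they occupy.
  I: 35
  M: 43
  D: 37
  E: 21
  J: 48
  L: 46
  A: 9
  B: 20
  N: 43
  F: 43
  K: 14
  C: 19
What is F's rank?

Sorted (ascending): 9, 14, 19, 20, 21, 35, 37, 43, 43, 43, 46, 48
The 3 values of 43 occupy positions 8–10 → each gets rank 10.
F has value 43 → rank 10.

10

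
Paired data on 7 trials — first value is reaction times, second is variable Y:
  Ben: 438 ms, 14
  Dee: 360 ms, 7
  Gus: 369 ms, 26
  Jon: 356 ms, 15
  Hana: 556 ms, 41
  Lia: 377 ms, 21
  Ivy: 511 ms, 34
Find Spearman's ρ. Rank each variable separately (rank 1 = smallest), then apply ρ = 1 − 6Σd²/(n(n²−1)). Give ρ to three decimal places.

Ranks of variable 1: 5, 2, 3, 1, 7, 4, 6
Ranks of variable 2: 2, 1, 5, 3, 7, 4, 6
d = r₁ − r₂: 3, 1, -2, -2, 0, 0, 0
d²: 9, 1, 4, 4, 0, 0, 0; Σd² = 18
ρ = 1 − 6·18/(7·48) = 1 − 108/336 = 0.679

0.679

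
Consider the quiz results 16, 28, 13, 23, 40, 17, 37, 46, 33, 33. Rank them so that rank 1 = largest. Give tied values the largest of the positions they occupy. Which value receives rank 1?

46

Sorted (descending): 46, 40, 37, 33, 33, 28, 23, 17, 16, 13
The 2 values of 33 occupy positions 4–5 → each gets rank 5.
Rank 1 → value 46.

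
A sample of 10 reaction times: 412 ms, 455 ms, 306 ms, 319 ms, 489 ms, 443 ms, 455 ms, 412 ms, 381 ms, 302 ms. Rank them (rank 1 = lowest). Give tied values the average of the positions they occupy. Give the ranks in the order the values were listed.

5.5, 8.5, 2, 3, 10, 7, 8.5, 5.5, 4, 1

Sorted (ascending): 302, 306, 319, 381, 412, 412, 443, 455, 455, 489
The 2 values of 412 occupy positions 5–6 → average rank (5+6)/2 = 5.5.
The 2 values of 455 occupy positions 8–9 → average rank (8+9)/2 = 8.5.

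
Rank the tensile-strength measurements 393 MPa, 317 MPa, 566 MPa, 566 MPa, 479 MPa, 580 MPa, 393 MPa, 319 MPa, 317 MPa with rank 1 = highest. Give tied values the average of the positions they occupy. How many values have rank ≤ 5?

Sorted (descending): 580, 566, 566, 479, 393, 393, 319, 317, 317
The 2 values of 566 occupy positions 2–3 → average rank (2+3)/2 = 2.5.
The 2 values of 393 occupy positions 5–6 → average rank (5+6)/2 = 5.5.
The 2 values of 317 occupy positions 8–9 → average rank (8+9)/2 = 8.5.
Ranks ≤ 5: {1, 2.5, 2.5, 4} → 4 values.

4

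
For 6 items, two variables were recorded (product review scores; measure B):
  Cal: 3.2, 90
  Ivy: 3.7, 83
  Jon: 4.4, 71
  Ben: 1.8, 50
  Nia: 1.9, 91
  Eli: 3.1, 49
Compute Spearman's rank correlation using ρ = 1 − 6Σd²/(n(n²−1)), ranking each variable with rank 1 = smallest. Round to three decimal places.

0.086

Ranks of variable 1: 4, 5, 6, 1, 2, 3
Ranks of variable 2: 5, 4, 3, 2, 6, 1
d = r₁ − r₂: -1, 1, 3, -1, -4, 2
d²: 1, 1, 9, 1, 16, 4; Σd² = 32
ρ = 1 − 6·32/(6·35) = 1 − 192/210 = 0.086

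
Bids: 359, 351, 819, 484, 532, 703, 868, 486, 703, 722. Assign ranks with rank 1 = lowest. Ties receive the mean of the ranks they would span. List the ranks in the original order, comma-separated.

2, 1, 9, 3, 5, 6.5, 10, 4, 6.5, 8

Sorted (ascending): 351, 359, 484, 486, 532, 703, 703, 722, 819, 868
The 2 values of 703 occupy positions 6–7 → average rank (6+7)/2 = 6.5.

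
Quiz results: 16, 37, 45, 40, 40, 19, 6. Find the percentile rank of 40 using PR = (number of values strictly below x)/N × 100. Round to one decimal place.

57.1

N = 7.
Strictly below 40: 4. Equal to 40: 2.
PR = 4/7 × 100 = 57.1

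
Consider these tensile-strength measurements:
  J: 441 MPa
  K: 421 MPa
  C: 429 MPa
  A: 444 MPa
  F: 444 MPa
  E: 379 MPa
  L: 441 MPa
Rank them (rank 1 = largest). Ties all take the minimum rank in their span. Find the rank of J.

3

Sorted (descending): 444, 444, 441, 441, 429, 421, 379
The 2 values of 444 occupy positions 1–2 → each gets rank 1.
The 2 values of 441 occupy positions 3–4 → each gets rank 3.
J has value 441 MPa → rank 3.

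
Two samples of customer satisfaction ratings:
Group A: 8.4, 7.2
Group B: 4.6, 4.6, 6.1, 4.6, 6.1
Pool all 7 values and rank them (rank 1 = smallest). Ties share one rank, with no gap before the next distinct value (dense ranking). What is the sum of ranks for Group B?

7

Sorted (ascending): 4.6, 4.6, 4.6, 6.1, 6.1, 7.2, 8.4
The 3 values of 4.6 share dense rank 1.
The 2 values of 6.1 share dense rank 2.
Remaining distinct values take the next consecutive integers.
Group B values → pooled ranks: 4.6→1, 4.6→1, 6.1→2, 4.6→1, 6.1→2
Rank sum = 1 + 1 + 2 + 1 + 2 = 7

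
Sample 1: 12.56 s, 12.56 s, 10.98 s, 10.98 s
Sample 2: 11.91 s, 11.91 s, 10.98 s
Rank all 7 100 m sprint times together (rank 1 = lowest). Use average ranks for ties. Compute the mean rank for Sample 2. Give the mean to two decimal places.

3.67

Sorted (ascending): 10.98, 10.98, 10.98, 11.91, 11.91, 12.56, 12.56
The 3 values of 10.98 occupy positions 1–3 → average rank 2.
The 2 values of 11.91 occupy positions 4–5 → average rank (4+5)/2 = 4.5.
The 2 values of 12.56 occupy positions 6–7 → average rank (6+7)/2 = 6.5.
Sample 2 values → pooled ranks: 11.91→4.5, 11.91→4.5, 10.98→2
Mean rank = (4.5 + 4.5 + 2) / 3 = 3.67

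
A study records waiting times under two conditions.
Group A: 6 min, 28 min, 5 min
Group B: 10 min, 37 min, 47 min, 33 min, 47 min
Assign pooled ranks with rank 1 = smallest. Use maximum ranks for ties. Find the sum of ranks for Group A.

7

Sorted (ascending): 5, 6, 10, 28, 33, 37, 47, 47
The 2 values of 47 occupy positions 7–8 → each gets rank 8.
Group A values → pooled ranks: 6→2, 28→4, 5→1
Rank sum = 2 + 4 + 1 = 7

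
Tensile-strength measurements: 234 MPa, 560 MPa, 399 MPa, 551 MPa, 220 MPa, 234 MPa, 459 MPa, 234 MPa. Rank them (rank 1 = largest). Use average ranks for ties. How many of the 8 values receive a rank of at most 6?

7

Sorted (descending): 560, 551, 459, 399, 234, 234, 234, 220
The 3 values of 234 occupy positions 5–7 → average rank 6.
Ranks ≤ 6: {1, 2, 3, 4, 6, 6, 6} → 7 values.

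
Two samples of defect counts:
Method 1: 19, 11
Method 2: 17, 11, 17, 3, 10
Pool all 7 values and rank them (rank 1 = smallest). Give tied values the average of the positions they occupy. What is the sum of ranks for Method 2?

17.5

Sorted (ascending): 3, 10, 11, 11, 17, 17, 19
The 2 values of 11 occupy positions 3–4 → average rank (3+4)/2 = 3.5.
The 2 values of 17 occupy positions 5–6 → average rank (5+6)/2 = 5.5.
Method 2 values → pooled ranks: 17→5.5, 11→3.5, 17→5.5, 3→1, 10→2
Rank sum = 5.5 + 3.5 + 5.5 + 1 + 2 = 17.5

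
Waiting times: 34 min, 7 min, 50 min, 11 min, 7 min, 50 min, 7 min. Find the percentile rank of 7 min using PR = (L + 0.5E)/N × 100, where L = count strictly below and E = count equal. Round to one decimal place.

21.4

N = 7.
Strictly below 7: 0. Equal to 7: 3.
PR = (0 + 0.5·3)/7 × 100 = 21.4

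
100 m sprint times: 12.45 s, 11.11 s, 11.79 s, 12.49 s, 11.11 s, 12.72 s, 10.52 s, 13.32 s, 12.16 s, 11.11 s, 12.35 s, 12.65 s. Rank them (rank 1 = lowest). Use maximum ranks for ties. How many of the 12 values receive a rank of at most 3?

Sorted (ascending): 10.52, 11.11, 11.11, 11.11, 11.79, 12.16, 12.35, 12.45, 12.49, 12.65, 12.72, 13.32
The 3 values of 11.11 occupy positions 2–4 → each gets rank 4.
Ranks ≤ 3: {1} → 1 value.

1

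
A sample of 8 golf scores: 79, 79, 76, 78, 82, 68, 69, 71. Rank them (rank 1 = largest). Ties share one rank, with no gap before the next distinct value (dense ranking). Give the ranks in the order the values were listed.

Sorted (descending): 82, 79, 79, 78, 76, 71, 69, 68
The 2 values of 79 share dense rank 2.
Remaining distinct values take the next consecutive integers.

2, 2, 4, 3, 1, 7, 6, 5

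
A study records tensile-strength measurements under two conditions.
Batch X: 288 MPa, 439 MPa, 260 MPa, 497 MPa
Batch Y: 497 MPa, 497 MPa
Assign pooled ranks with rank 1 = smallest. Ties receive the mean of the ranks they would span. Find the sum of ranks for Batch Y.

10

Sorted (ascending): 260, 288, 439, 497, 497, 497
The 3 values of 497 occupy positions 4–6 → average rank 5.
Batch Y values → pooled ranks: 497→5, 497→5
Rank sum = 5 + 5 = 10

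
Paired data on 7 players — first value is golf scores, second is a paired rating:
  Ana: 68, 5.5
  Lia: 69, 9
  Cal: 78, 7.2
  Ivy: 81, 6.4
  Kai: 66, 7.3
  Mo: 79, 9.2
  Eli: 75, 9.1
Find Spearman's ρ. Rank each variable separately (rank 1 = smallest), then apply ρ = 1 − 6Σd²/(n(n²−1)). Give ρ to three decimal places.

0.143

Ranks of variable 1: 2, 3, 5, 7, 1, 6, 4
Ranks of variable 2: 1, 5, 3, 2, 4, 7, 6
d = r₁ − r₂: 1, -2, 2, 5, -3, -1, -2
d²: 1, 4, 4, 25, 9, 1, 4; Σd² = 48
ρ = 1 − 6·48/(7·48) = 1 − 288/336 = 0.143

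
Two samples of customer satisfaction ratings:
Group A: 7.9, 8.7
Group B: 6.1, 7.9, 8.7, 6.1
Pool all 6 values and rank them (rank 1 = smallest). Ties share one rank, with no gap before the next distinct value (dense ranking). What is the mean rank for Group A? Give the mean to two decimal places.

Sorted (ascending): 6.1, 6.1, 7.9, 7.9, 8.7, 8.7
The 2 values of 6.1 share dense rank 1.
The 2 values of 7.9 share dense rank 2.
The 2 values of 8.7 share dense rank 3.
Group A values → pooled ranks: 7.9→2, 8.7→3
Mean rank = (2 + 3) / 2 = 2.50

2.50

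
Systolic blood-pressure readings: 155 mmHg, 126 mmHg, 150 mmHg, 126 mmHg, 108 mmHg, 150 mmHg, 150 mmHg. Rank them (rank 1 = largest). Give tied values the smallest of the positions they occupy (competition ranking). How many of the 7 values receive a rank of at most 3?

Sorted (descending): 155, 150, 150, 150, 126, 126, 108
The 3 values of 150 occupy positions 2–4 → each gets rank 2.
The 2 values of 126 occupy positions 5–6 → each gets rank 5.
Ranks ≤ 3: {1, 2, 2, 2} → 4 values.

4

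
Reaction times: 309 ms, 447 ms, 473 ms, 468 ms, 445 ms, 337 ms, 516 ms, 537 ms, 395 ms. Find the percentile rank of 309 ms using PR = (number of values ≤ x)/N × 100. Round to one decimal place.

11.1

N = 9.
Strictly below 309: 0. Equal to 309: 1.
PR = 1/9 × 100 = 11.1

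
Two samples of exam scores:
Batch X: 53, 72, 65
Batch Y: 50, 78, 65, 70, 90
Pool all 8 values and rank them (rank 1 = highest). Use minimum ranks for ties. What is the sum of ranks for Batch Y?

20

Sorted (descending): 90, 78, 72, 70, 65, 65, 53, 50
The 2 values of 65 occupy positions 5–6 → each gets rank 5.
Batch Y values → pooled ranks: 50→8, 78→2, 65→5, 70→4, 90→1
Rank sum = 8 + 2 + 5 + 4 + 1 = 20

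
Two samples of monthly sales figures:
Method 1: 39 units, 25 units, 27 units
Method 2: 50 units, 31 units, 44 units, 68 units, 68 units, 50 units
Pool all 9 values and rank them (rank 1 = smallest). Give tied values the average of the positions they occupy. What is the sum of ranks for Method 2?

Sorted (ascending): 25, 27, 31, 39, 44, 50, 50, 68, 68
The 2 values of 50 occupy positions 6–7 → average rank (6+7)/2 = 6.5.
The 2 values of 68 occupy positions 8–9 → average rank (8+9)/2 = 8.5.
Method 2 values → pooled ranks: 50→6.5, 31→3, 44→5, 68→8.5, 68→8.5, 50→6.5
Rank sum = 6.5 + 3 + 5 + 8.5 + 8.5 + 6.5 = 38

38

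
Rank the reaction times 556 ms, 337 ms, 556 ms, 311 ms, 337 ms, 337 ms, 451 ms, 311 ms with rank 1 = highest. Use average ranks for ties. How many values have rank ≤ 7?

Sorted (descending): 556, 556, 451, 337, 337, 337, 311, 311
The 2 values of 556 occupy positions 1–2 → average rank (1+2)/2 = 1.5.
The 3 values of 337 occupy positions 4–6 → average rank 5.
The 2 values of 311 occupy positions 7–8 → average rank (7+8)/2 = 7.5.
Ranks ≤ 7: {1.5, 1.5, 3, 5, 5, 5} → 6 values.

6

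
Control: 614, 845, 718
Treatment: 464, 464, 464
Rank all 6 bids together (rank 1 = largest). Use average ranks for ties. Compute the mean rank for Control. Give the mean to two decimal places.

Sorted (descending): 845, 718, 614, 464, 464, 464
The 3 values of 464 occupy positions 4–6 → average rank 5.
Control values → pooled ranks: 614→3, 845→1, 718→2
Mean rank = (3 + 1 + 2) / 3 = 2.00

2.00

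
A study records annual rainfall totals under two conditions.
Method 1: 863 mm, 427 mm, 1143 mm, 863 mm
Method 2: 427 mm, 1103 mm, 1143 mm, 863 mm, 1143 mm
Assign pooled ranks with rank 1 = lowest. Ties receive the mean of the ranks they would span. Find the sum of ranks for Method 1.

17.5

Sorted (ascending): 427, 427, 863, 863, 863, 1103, 1143, 1143, 1143
The 2 values of 427 occupy positions 1–2 → average rank (1+2)/2 = 1.5.
The 3 values of 863 occupy positions 3–5 → average rank 4.
The 3 values of 1143 occupy positions 7–9 → average rank 8.
Method 1 values → pooled ranks: 863→4, 427→1.5, 1143→8, 863→4
Rank sum = 4 + 1.5 + 8 + 4 = 17.5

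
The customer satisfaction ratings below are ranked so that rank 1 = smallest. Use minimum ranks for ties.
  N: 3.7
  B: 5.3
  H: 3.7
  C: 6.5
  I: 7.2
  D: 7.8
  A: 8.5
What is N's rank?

Sorted (ascending): 3.7, 3.7, 5.3, 6.5, 7.2, 7.8, 8.5
The 2 values of 3.7 occupy positions 1–2 → each gets rank 1.
N has value 3.7 → rank 1.

1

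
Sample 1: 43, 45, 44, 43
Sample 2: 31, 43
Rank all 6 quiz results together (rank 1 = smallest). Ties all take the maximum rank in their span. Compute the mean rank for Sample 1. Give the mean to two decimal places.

Sorted (ascending): 31, 43, 43, 43, 44, 45
The 3 values of 43 occupy positions 2–4 → each gets rank 4.
Sample 1 values → pooled ranks: 43→4, 45→6, 44→5, 43→4
Mean rank = (4 + 6 + 5 + 4) / 4 = 4.75

4.75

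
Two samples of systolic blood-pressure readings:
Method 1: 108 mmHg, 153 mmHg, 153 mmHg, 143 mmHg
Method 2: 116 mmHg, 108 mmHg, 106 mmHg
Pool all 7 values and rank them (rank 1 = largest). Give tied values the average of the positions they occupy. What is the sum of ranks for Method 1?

11.5

Sorted (descending): 153, 153, 143, 116, 108, 108, 106
The 2 values of 153 occupy positions 1–2 → average rank (1+2)/2 = 1.5.
The 2 values of 108 occupy positions 5–6 → average rank (5+6)/2 = 5.5.
Method 1 values → pooled ranks: 108→5.5, 153→1.5, 153→1.5, 143→3
Rank sum = 5.5 + 1.5 + 1.5 + 3 = 11.5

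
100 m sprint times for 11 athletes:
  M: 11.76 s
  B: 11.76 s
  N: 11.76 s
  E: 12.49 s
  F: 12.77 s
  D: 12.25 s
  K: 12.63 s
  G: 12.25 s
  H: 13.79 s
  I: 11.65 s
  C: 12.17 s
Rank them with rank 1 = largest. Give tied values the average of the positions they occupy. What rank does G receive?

Sorted (descending): 13.79, 12.77, 12.63, 12.49, 12.25, 12.25, 12.17, 11.76, 11.76, 11.76, 11.65
The 2 values of 12.25 occupy positions 5–6 → average rank (5+6)/2 = 5.5.
The 3 values of 11.76 occupy positions 8–10 → average rank 9.
G has value 12.25 s → rank 5.5.

5.5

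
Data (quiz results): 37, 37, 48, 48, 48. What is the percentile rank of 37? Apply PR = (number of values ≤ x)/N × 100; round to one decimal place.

N = 5.
Strictly below 37: 0. Equal to 37: 2.
PR = 2/5 × 100 = 40.0

40.0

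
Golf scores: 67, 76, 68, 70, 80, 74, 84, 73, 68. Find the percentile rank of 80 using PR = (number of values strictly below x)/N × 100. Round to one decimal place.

N = 9.
Strictly below 80: 7. Equal to 80: 1.
PR = 7/9 × 100 = 77.8

77.8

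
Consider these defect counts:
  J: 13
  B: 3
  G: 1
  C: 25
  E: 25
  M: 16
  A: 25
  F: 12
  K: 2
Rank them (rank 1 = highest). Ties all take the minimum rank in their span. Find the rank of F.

6

Sorted (descending): 25, 25, 25, 16, 13, 12, 3, 2, 1
The 3 values of 25 occupy positions 1–3 → each gets rank 1.
F has value 12 → rank 6.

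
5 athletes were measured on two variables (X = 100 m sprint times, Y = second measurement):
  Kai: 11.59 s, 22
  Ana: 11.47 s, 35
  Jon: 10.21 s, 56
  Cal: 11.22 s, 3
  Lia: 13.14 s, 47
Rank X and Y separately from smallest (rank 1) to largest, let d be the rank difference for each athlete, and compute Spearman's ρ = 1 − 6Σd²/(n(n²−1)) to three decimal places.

-0.100

Ranks of variable 1: 4, 3, 1, 2, 5
Ranks of variable 2: 2, 3, 5, 1, 4
d = r₁ − r₂: 2, 0, -4, 1, 1
d²: 4, 0, 16, 1, 1; Σd² = 22
ρ = 1 − 6·22/(5·24) = 1 − 132/120 = -0.100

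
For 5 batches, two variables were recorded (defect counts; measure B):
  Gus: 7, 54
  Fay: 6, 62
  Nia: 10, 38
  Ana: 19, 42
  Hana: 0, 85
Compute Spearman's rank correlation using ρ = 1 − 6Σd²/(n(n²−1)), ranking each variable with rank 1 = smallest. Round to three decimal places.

Ranks of variable 1: 3, 2, 4, 5, 1
Ranks of variable 2: 3, 4, 1, 2, 5
d = r₁ − r₂: 0, -2, 3, 3, -4
d²: 0, 4, 9, 9, 16; Σd² = 38
ρ = 1 − 6·38/(5·24) = 1 − 228/120 = -0.900

-0.900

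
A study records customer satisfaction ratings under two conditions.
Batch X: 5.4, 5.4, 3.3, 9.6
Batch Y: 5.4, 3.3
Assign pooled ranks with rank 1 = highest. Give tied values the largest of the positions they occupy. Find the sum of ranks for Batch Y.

10

Sorted (descending): 9.6, 5.4, 5.4, 5.4, 3.3, 3.3
The 3 values of 5.4 occupy positions 2–4 → each gets rank 4.
The 2 values of 3.3 occupy positions 5–6 → each gets rank 6.
Batch Y values → pooled ranks: 5.4→4, 3.3→6
Rank sum = 4 + 6 = 10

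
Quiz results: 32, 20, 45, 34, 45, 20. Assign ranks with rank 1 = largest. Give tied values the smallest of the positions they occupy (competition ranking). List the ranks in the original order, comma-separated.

4, 5, 1, 3, 1, 5

Sorted (descending): 45, 45, 34, 32, 20, 20
The 2 values of 45 occupy positions 1–2 → each gets rank 1.
The 2 values of 20 occupy positions 5–6 → each gets rank 5.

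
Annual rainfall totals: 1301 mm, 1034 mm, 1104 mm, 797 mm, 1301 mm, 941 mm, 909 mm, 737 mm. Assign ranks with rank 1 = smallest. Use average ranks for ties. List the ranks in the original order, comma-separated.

7.5, 5, 6, 2, 7.5, 4, 3, 1

Sorted (ascending): 737, 797, 909, 941, 1034, 1104, 1301, 1301
The 2 values of 1301 occupy positions 7–8 → average rank (7+8)/2 = 7.5.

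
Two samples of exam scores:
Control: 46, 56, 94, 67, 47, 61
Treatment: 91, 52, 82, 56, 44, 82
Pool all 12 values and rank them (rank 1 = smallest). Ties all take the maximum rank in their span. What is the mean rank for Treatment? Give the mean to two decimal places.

Sorted (ascending): 44, 46, 47, 52, 56, 56, 61, 67, 82, 82, 91, 94
The 2 values of 56 occupy positions 5–6 → each gets rank 6.
The 2 values of 82 occupy positions 9–10 → each gets rank 10.
Treatment values → pooled ranks: 91→11, 52→4, 82→10, 56→6, 44→1, 82→10
Mean rank = (11 + 4 + 10 + 6 + 1 + 10) / 6 = 7.00

7.00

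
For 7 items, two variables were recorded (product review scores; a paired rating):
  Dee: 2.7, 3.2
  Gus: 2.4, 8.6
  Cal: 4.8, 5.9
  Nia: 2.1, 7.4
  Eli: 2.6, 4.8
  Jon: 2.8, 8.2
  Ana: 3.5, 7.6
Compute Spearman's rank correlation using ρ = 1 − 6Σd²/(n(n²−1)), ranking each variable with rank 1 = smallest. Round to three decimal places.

-0.107

Ranks of variable 1: 4, 2, 7, 1, 3, 5, 6
Ranks of variable 2: 1, 7, 3, 4, 2, 6, 5
d = r₁ − r₂: 3, -5, 4, -3, 1, -1, 1
d²: 9, 25, 16, 9, 1, 1, 1; Σd² = 62
ρ = 1 − 6·62/(7·48) = 1 − 372/336 = -0.107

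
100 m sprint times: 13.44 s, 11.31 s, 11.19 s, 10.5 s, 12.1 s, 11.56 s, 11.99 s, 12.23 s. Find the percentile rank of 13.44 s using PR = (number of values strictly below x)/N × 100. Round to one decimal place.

N = 8.
Strictly below 13.44: 7. Equal to 13.44: 1.
PR = 7/8 × 100 = 87.5

87.5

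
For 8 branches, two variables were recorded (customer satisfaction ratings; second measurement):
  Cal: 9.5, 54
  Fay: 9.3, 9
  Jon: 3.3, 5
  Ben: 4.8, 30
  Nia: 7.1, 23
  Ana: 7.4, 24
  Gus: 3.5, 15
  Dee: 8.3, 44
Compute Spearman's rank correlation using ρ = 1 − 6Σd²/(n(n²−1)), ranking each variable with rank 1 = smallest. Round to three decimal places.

Ranks of variable 1: 8, 7, 1, 3, 4, 5, 2, 6
Ranks of variable 2: 8, 2, 1, 6, 4, 5, 3, 7
d = r₁ − r₂: 0, 5, 0, -3, 0, 0, -1, -1
d²: 0, 25, 0, 9, 0, 0, 1, 1; Σd² = 36
ρ = 1 − 6·36/(8·63) = 1 − 216/504 = 0.571

0.571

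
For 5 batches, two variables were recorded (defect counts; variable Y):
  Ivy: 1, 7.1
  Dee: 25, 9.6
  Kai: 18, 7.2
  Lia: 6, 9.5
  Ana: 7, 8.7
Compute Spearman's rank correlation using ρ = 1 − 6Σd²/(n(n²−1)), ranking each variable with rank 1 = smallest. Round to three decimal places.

Ranks of variable 1: 1, 5, 4, 2, 3
Ranks of variable 2: 1, 5, 2, 4, 3
d = r₁ − r₂: 0, 0, 2, -2, 0
d²: 0, 0, 4, 4, 0; Σd² = 8
ρ = 1 − 6·8/(5·24) = 1 − 48/120 = 0.600

0.600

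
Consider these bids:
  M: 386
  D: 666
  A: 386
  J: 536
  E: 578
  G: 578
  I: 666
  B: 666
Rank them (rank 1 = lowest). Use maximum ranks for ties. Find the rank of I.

Sorted (ascending): 386, 386, 536, 578, 578, 666, 666, 666
The 2 values of 386 occupy positions 1–2 → each gets rank 2.
The 2 values of 578 occupy positions 4–5 → each gets rank 5.
The 3 values of 666 occupy positions 6–8 → each gets rank 8.
I has value 666 → rank 8.

8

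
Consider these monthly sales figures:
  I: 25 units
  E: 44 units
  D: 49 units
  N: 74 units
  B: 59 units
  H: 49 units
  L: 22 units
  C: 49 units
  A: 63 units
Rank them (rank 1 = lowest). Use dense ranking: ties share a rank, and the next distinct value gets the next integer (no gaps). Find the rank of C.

Sorted (ascending): 22, 25, 44, 49, 49, 49, 59, 63, 74
The 3 values of 49 share dense rank 4.
Remaining distinct values take the next consecutive integers.
C has value 49 units → rank 4.

4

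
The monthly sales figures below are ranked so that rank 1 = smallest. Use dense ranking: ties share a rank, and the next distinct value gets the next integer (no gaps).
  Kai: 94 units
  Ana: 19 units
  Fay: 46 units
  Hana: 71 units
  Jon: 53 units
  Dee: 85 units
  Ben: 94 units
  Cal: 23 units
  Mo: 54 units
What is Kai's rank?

Sorted (ascending): 19, 23, 46, 53, 54, 71, 85, 94, 94
The 2 values of 94 share dense rank 8.
Remaining distinct values take the next consecutive integers.
Kai has value 94 units → rank 8.

8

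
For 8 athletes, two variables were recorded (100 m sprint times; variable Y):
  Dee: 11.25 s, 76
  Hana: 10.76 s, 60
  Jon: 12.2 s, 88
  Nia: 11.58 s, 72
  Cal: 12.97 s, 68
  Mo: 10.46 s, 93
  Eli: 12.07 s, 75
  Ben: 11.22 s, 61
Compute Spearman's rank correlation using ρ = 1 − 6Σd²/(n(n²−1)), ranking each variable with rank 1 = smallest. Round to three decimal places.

Ranks of variable 1: 4, 2, 7, 5, 8, 1, 6, 3
Ranks of variable 2: 6, 1, 7, 4, 3, 8, 5, 2
d = r₁ − r₂: -2, 1, 0, 1, 5, -7, 1, 1
d²: 4, 1, 0, 1, 25, 49, 1, 1; Σd² = 82
ρ = 1 − 6·82/(8·63) = 1 − 492/504 = 0.024

0.024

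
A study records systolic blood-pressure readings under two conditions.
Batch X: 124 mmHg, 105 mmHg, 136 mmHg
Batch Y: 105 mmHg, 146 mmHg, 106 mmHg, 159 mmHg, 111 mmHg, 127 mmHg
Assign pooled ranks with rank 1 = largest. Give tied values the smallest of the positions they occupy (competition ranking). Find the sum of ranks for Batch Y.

28

Sorted (descending): 159, 146, 136, 127, 124, 111, 106, 105, 105
The 2 values of 105 occupy positions 8–9 → each gets rank 8.
Batch Y values → pooled ranks: 105→8, 146→2, 106→7, 159→1, 111→6, 127→4
Rank sum = 8 + 2 + 7 + 1 + 6 + 4 = 28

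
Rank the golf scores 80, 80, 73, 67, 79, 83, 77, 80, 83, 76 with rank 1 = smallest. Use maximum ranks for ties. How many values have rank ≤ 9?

Sorted (ascending): 67, 73, 76, 77, 79, 80, 80, 80, 83, 83
The 3 values of 80 occupy positions 6–8 → each gets rank 8.
The 2 values of 83 occupy positions 9–10 → each gets rank 10.
Ranks ≤ 9: {1, 2, 3, 4, 5, 8, 8, 8} → 8 values.

8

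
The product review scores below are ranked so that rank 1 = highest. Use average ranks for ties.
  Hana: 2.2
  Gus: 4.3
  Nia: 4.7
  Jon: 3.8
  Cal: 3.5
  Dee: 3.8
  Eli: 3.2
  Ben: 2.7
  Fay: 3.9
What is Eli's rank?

7

Sorted (descending): 4.7, 4.3, 3.9, 3.8, 3.8, 3.5, 3.2, 2.7, 2.2
The 2 values of 3.8 occupy positions 4–5 → average rank (4+5)/2 = 4.5.
Eli has value 3.2 → rank 7.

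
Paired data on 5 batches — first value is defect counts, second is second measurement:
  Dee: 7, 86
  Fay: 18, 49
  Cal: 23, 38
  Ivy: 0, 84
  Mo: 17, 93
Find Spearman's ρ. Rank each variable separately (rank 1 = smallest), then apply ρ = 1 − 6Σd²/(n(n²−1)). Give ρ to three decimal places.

Ranks of variable 1: 2, 4, 5, 1, 3
Ranks of variable 2: 4, 2, 1, 3, 5
d = r₁ − r₂: -2, 2, 4, -2, -2
d²: 4, 4, 16, 4, 4; Σd² = 32
ρ = 1 − 6·32/(5·24) = 1 − 192/120 = -0.600

-0.600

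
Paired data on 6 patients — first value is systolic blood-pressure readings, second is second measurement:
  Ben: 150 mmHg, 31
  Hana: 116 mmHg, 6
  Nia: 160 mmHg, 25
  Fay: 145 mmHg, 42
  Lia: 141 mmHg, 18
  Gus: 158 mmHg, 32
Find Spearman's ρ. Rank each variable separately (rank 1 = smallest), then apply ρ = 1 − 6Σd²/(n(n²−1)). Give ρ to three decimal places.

0.486

Ranks of variable 1: 4, 1, 6, 3, 2, 5
Ranks of variable 2: 4, 1, 3, 6, 2, 5
d = r₁ − r₂: 0, 0, 3, -3, 0, 0
d²: 0, 0, 9, 9, 0, 0; Σd² = 18
ρ = 1 − 6·18/(6·35) = 1 − 108/210 = 0.486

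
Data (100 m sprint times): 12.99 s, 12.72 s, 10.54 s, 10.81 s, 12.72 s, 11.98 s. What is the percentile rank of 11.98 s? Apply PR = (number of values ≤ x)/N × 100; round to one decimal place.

N = 6.
Strictly below 11.98: 2. Equal to 11.98: 1.
PR = 3/6 × 100 = 50.0

50.0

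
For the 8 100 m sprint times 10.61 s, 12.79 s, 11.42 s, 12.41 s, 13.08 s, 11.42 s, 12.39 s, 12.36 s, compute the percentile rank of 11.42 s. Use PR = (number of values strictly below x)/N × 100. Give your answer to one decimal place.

12.5

N = 8.
Strictly below 11.42: 1. Equal to 11.42: 2.
PR = 1/8 × 100 = 12.5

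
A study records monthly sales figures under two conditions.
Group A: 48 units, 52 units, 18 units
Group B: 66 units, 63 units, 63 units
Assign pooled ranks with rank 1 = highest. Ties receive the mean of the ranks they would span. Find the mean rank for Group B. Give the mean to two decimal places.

Sorted (descending): 66, 63, 63, 52, 48, 18
The 2 values of 63 occupy positions 2–3 → average rank (2+3)/2 = 2.5.
Group B values → pooled ranks: 66→1, 63→2.5, 63→2.5
Mean rank = (1 + 2.5 + 2.5) / 3 = 2.00

2.00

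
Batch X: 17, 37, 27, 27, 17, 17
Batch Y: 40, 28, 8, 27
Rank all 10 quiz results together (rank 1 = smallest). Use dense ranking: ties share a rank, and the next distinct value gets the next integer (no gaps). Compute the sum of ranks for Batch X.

Sorted (ascending): 8, 17, 17, 17, 27, 27, 27, 28, 37, 40
The 3 values of 17 share dense rank 2.
The 3 values of 27 share dense rank 3.
Remaining distinct values take the next consecutive integers.
Batch X values → pooled ranks: 17→2, 37→5, 27→3, 27→3, 17→2, 17→2
Rank sum = 2 + 5 + 3 + 3 + 2 + 2 = 17

17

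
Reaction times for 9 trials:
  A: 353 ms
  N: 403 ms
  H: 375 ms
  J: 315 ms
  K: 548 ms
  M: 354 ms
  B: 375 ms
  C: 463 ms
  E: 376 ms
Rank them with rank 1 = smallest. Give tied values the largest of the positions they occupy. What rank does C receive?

8

Sorted (ascending): 315, 353, 354, 375, 375, 376, 403, 463, 548
The 2 values of 375 occupy positions 4–5 → each gets rank 5.
C has value 463 ms → rank 8.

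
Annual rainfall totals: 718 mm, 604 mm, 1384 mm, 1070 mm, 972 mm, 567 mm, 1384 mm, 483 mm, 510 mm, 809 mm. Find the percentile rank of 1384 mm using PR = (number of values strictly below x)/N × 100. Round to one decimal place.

80.0

N = 10.
Strictly below 1384: 8. Equal to 1384: 2.
PR = 8/10 × 100 = 80.0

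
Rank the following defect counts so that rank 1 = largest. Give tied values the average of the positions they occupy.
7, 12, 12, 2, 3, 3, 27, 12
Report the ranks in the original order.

Sorted (descending): 27, 12, 12, 12, 7, 3, 3, 2
The 3 values of 12 occupy positions 2–4 → average rank 3.
The 2 values of 3 occupy positions 6–7 → average rank (6+7)/2 = 6.5.

5, 3, 3, 8, 6.5, 6.5, 1, 3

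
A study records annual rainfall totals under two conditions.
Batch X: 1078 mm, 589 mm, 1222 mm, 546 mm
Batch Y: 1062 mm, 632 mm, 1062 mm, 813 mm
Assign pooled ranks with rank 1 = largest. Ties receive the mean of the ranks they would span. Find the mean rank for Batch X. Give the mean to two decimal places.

Sorted (descending): 1222, 1078, 1062, 1062, 813, 632, 589, 546
The 2 values of 1062 occupy positions 3–4 → average rank (3+4)/2 = 3.5.
Batch X values → pooled ranks: 1078→2, 589→7, 1222→1, 546→8
Mean rank = (2 + 7 + 1 + 8) / 4 = 4.50

4.50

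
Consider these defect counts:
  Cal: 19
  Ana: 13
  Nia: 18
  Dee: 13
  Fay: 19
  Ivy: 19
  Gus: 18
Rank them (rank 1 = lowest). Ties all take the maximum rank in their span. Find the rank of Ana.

2

Sorted (ascending): 13, 13, 18, 18, 19, 19, 19
The 2 values of 13 occupy positions 1–2 → each gets rank 2.
The 2 values of 18 occupy positions 3–4 → each gets rank 4.
The 3 values of 19 occupy positions 5–7 → each gets rank 7.
Ana has value 13 → rank 2.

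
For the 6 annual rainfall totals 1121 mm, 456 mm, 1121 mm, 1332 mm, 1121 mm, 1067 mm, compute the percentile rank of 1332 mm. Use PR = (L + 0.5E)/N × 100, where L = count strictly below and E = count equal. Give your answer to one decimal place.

91.7

N = 6.
Strictly below 1332: 5. Equal to 1332: 1.
PR = (5 + 0.5·1)/6 × 100 = 91.7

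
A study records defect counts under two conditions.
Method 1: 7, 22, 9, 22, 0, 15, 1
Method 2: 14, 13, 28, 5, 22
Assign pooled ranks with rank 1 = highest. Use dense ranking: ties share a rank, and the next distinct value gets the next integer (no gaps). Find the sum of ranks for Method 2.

20

Sorted (descending): 28, 22, 22, 22, 15, 14, 13, 9, 7, 5, 1, 0
The 3 values of 22 share dense rank 2.
Remaining distinct values take the next consecutive integers.
Method 2 values → pooled ranks: 14→4, 13→5, 28→1, 5→8, 22→2
Rank sum = 4 + 5 + 1 + 8 + 2 = 20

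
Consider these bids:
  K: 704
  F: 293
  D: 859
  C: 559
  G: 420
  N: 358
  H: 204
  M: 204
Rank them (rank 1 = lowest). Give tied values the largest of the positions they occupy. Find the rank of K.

7

Sorted (ascending): 204, 204, 293, 358, 420, 559, 704, 859
The 2 values of 204 occupy positions 1–2 → each gets rank 2.
K has value 704 → rank 7.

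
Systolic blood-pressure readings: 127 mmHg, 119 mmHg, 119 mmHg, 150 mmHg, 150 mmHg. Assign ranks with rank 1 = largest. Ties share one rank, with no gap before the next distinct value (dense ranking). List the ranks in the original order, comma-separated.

2, 3, 3, 1, 1

Sorted (descending): 150, 150, 127, 119, 119
The 2 values of 150 share dense rank 1.
The 2 values of 119 share dense rank 3.
Remaining distinct values take the next consecutive integers.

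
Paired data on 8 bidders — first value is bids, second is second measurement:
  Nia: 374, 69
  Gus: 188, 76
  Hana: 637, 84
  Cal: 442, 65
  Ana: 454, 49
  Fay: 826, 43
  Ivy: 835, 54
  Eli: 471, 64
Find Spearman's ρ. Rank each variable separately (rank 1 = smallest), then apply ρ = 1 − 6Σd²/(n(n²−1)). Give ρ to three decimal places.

Ranks of variable 1: 2, 1, 6, 3, 4, 7, 8, 5
Ranks of variable 2: 6, 7, 8, 5, 2, 1, 3, 4
d = r₁ − r₂: -4, -6, -2, -2, 2, 6, 5, 1
d²: 16, 36, 4, 4, 4, 36, 25, 1; Σd² = 126
ρ = 1 − 6·126/(8·63) = 1 − 756/504 = -0.500

-0.500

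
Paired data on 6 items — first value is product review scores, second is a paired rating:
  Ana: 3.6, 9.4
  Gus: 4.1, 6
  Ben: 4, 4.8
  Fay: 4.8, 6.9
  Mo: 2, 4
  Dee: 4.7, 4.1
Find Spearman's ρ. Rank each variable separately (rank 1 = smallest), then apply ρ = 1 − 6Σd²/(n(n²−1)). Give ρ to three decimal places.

0.257

Ranks of variable 1: 2, 4, 3, 6, 1, 5
Ranks of variable 2: 6, 4, 3, 5, 1, 2
d = r₁ − r₂: -4, 0, 0, 1, 0, 3
d²: 16, 0, 0, 1, 0, 9; Σd² = 26
ρ = 1 − 6·26/(6·35) = 1 − 156/210 = 0.257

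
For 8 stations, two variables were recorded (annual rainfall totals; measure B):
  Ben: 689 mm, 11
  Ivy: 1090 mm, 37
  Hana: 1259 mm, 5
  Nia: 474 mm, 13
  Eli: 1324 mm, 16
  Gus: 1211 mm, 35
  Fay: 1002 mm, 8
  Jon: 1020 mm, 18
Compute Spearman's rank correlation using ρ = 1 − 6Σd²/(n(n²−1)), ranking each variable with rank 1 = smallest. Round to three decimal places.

Ranks of variable 1: 2, 5, 7, 1, 8, 6, 3, 4
Ranks of variable 2: 3, 8, 1, 4, 5, 7, 2, 6
d = r₁ − r₂: -1, -3, 6, -3, 3, -1, 1, -2
d²: 1, 9, 36, 9, 9, 1, 1, 4; Σd² = 70
ρ = 1 − 6·70/(8·63) = 1 − 420/504 = 0.167

0.167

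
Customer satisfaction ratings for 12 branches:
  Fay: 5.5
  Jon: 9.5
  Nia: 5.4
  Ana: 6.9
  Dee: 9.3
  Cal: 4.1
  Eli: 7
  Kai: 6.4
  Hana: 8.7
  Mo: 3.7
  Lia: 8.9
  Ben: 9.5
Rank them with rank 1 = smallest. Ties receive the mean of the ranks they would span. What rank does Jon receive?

Sorted (ascending): 3.7, 4.1, 5.4, 5.5, 6.4, 6.9, 7, 8.7, 8.9, 9.3, 9.5, 9.5
The 2 values of 9.5 occupy positions 11–12 → average rank (11+12)/2 = 11.5.
Jon has value 9.5 → rank 11.5.

11.5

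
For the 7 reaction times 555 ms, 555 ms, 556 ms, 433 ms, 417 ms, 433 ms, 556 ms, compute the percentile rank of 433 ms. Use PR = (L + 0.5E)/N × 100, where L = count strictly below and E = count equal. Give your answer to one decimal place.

28.6

N = 7.
Strictly below 433: 1. Equal to 433: 2.
PR = (1 + 0.5·2)/7 × 100 = 28.6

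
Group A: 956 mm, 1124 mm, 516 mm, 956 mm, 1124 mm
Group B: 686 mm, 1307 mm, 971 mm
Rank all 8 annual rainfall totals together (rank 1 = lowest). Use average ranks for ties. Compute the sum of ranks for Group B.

Sorted (ascending): 516, 686, 956, 956, 971, 1124, 1124, 1307
The 2 values of 956 occupy positions 3–4 → average rank (3+4)/2 = 3.5.
The 2 values of 1124 occupy positions 6–7 → average rank (6+7)/2 = 6.5.
Group B values → pooled ranks: 686→2, 1307→8, 971→5
Rank sum = 2 + 8 + 5 = 15

15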